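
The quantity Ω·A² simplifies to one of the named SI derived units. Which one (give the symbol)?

Ω = kg·m²·s⁻³·A⁻².
Combining: Ω·A² = (kg·m²·s⁻³·A⁻²) · A² = kg·m²·s⁻³.
kg·m²·s⁻³ is the base-SI form of the watt.

W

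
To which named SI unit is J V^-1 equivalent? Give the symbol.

C

J = N·m (work = force × distance),
    = kg·m²·s⁻².
V = W/A (potential = power per current),
    = kg·m²·s⁻³·A⁻¹.
So V⁻¹ = kg⁻¹·m⁻²·s³·A.
Combining: J·V⁻¹ = (kg·m²·s⁻²) · (kg⁻¹·m⁻²·s³·A) = s·A.
s·A is the base-SI form of the coulomb.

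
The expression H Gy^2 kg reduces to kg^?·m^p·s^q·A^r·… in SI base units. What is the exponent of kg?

H = Wb/A (inductance = flux per current),
    = kg·m²·s⁻²·A⁻².
Gy = J/kg (absorbed dose = energy per mass),
    = m²·s⁻².
So Gy² = m⁴·s⁻⁴.
Combining: H·Gy²·kg = (kg·m²·s⁻²·A⁻²) · (m⁴·s⁻⁴) · kg = kg²·m⁶·s⁻⁶·A⁻².
The exponent of kg is 2.

2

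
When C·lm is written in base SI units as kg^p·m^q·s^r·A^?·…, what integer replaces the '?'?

1

C = s·A.
lm = cd.
Combining: C·lm = (s·A) · cd = s·A·cd.
The exponent of A is 1.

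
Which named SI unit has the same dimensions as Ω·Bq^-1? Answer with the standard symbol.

H

Ω = V/A (resistance = voltage per current),
    = kg·m²·s⁻³·A⁻².
Bq = 1/s = s⁻¹ (activity is decays per second).
So Bq⁻¹ = s.
Combining: Ω·Bq⁻¹ = (kg·m²·s⁻³·A⁻²) · s = kg·m²·s⁻²·A⁻².
kg·m²·s⁻²·A⁻² is the base-SI form of the henry.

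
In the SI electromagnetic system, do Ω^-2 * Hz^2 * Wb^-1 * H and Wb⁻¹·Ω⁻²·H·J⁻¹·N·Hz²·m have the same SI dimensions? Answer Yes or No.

Yes

Left side:
  Ω = kg·m²·s⁻³·A⁻².
  So Ω⁻² = kg⁻²·m⁻⁴·s⁶·A⁴.
  Hz = s⁻¹.
  So Hz² = s⁻².
  Wb = kg·m²·s⁻²·A⁻¹.
  So Wb⁻¹ = kg⁻¹·m⁻²·s²·A.
  H = kg·m²·s⁻²·A⁻².
  Combining: Ω⁻²·Hz²·Wb⁻¹·H = (kg⁻²·m⁻⁴·s⁶·A⁴) · s⁻² · (kg⁻¹·m⁻²·s²·A) · (kg·m²·s⁻²·A⁻²) = kg⁻²·m⁻⁴·s⁴·A³.
Right side:
  Wb = kg·m²·s⁻²·A⁻¹.
  So Wb⁻¹ = kg⁻¹·m⁻²·s²·A.
  Ω = kg·m²·s⁻³·A⁻².
  So Ω⁻² = kg⁻²·m⁻⁴·s⁶·A⁴.
  H = kg·m²·s⁻²·A⁻².
  J = kg·m²·s⁻².
  So J⁻¹ = kg⁻¹·m⁻²·s².
  N = kg·m·s⁻².
  Hz = s⁻¹.
  So Hz² = s⁻².
  Combining: Wb⁻¹·Ω⁻²·H·J⁻¹·N·Hz²·m = (kg⁻¹·m⁻²·s²·A) · (kg⁻²·m⁻⁴·s⁶·A⁴) · (kg·m²·s⁻²·A⁻²) · (kg⁻¹·m⁻²·s²) · (kg·m·s⁻²) · s⁻² · m = kg⁻²·m⁻⁴·s⁴·A³.
Both reduce to kg⁻²·m⁻⁴·s⁴·A³.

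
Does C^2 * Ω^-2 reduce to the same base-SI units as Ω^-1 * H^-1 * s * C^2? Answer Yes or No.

Left side:
  C = s·A.
  So C² = s²·A².
  Ω = kg·m²·s⁻³·A⁻².
  So Ω⁻² = kg⁻²·m⁻⁴·s⁶·A⁴.
  Combining: C²·Ω⁻² = (s²·A²) · (kg⁻²·m⁻⁴·s⁶·A⁴) = kg⁻²·m⁻⁴·s⁸·A⁶.
Right side:
  Ω = V/A (resistance = voltage per current),
      = kg·m²·s⁻³·A⁻².
  So Ω⁻¹ = kg⁻¹·m⁻²·s³·A².
  H = Wb/A (inductance = flux per current),
      = kg·m²·s⁻²·A⁻².
  So H⁻¹ = kg⁻¹·m⁻²·s²·A².
  C = A·s = s·A (charge = current × time).
  So C² = s²·A².
  Combining: Ω⁻¹·H⁻¹·s·C² = (kg⁻¹·m⁻²·s³·A²) · (kg⁻¹·m⁻²·s²·A²) · s · (s²·A²) = kg⁻²·m⁻⁴·s⁸·A⁶.
Both reduce to kg⁻²·m⁻⁴·s⁸·A⁶.

Yes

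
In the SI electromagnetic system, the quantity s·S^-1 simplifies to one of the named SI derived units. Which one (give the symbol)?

S = kg⁻¹·m⁻²·s³·A².
So S⁻¹ = kg·m²·s⁻³·A⁻².
Combining: s·S⁻¹ = s · (kg·m²·s⁻³·A⁻²) = kg·m²·s⁻²·A⁻².
kg·m²·s⁻²·A⁻² is the base-SI form of the henry.

H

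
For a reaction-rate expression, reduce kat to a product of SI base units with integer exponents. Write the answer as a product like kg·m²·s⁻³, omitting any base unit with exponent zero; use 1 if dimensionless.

kat = mol/s = s⁻¹·mol (catalytic activity).

s⁻¹·mol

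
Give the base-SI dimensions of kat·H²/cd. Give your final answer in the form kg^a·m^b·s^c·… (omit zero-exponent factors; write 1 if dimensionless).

kg²·m⁴·s⁻⁵·A⁻⁴·mol·cd⁻¹

kat = mol/s = s⁻¹·mol (catalytic activity).
H = Wb/A (inductance = flux per current),
    = kg·m²·s⁻²·A⁻².
So H² = kg²·m⁴·s⁻⁴·A⁻⁴.
Combining: kat·H²·cd⁻¹ = (s⁻¹·mol) · (kg²·m⁴·s⁻⁴·A⁻⁴) · cd⁻¹ = kg²·m⁴·s⁻⁵·A⁻⁴·mol·cd⁻¹.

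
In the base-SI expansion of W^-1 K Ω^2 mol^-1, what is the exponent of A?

W = J/s (power = energy per time),
    = kg·m²·s⁻³.
So W⁻¹ = kg⁻¹·m⁻²·s³.
Ω = V/A (resistance = voltage per current),
    = kg·m²·s⁻³·A⁻².
So Ω² = kg²·m⁴·s⁻⁶·A⁻⁴.
Combining: W⁻¹·K·Ω²·mol⁻¹ = (kg⁻¹·m⁻²·s³) · K · (kg²·m⁴·s⁻⁶·A⁻⁴) · mol⁻¹ = kg·m²·s⁻³·A⁻⁴·K·mol⁻¹.
The exponent of A is -4.

-4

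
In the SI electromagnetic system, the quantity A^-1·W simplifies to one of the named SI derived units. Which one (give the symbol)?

V

W = kg·m²·s⁻³.
Combining: A⁻¹·W = A⁻¹ · (kg·m²·s⁻³) = kg·m²·s⁻³·A⁻¹.
kg·m²·s⁻³·A⁻¹ is the base-SI form of the volt.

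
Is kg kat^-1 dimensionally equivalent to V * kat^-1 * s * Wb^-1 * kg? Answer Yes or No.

Left side:
  kat = mol/s = s⁻¹·mol (catalytic activity).
  So kat⁻¹ = s·mol⁻¹.
  Combining: kg·kat⁻¹ = kg · (s·mol⁻¹) = kg·s·mol⁻¹.
Right side:
  V = W/A (potential = power per current),
      = kg·m²·s⁻³·A⁻¹.
  kat = mol/s = s⁻¹·mol (catalytic activity).
  So kat⁻¹ = s·mol⁻¹.
  Wb = V·s (flux: a volt is a weber per second),
      = kg·m²·s⁻²·A⁻¹.
  So Wb⁻¹ = kg⁻¹·m⁻²·s²·A.
  Combining: V·kat⁻¹·s·Wb⁻¹·kg = (kg·m²·s⁻³·A⁻¹) · (s·mol⁻¹) · s · (kg⁻¹·m⁻²·s²·A) · kg = kg·s·mol⁻¹.
Both reduce to kg·s·mol⁻¹.

Yes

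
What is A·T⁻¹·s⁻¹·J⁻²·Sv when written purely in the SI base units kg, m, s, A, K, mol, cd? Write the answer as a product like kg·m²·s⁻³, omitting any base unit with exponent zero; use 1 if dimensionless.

T = kg·s⁻²·A⁻¹.
So T⁻¹ = kg⁻¹·s²·A.
J = kg·m²·s⁻².
So J⁻² = kg⁻²·m⁻⁴·s⁴.
Sv = m²·s⁻².
Combining: A·T⁻¹·s⁻¹·J⁻²·Sv = A · (kg⁻¹·s²·A) · s⁻¹ · (kg⁻²·m⁻⁴·s⁴) · (m²·s⁻²) = kg⁻³·m⁻²·s³·A².

kg⁻³·m⁻²·s³·A²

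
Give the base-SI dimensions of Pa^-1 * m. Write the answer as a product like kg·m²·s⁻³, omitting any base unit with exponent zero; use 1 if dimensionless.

kg⁻¹·m²·s²

Pa = N/m² (pressure = force per area),
    = kg·m⁻¹·s⁻².
So Pa⁻¹ = kg⁻¹·m·s².
Combining: Pa⁻¹·m = (kg⁻¹·m·s²) · m = kg⁻¹·m²·s².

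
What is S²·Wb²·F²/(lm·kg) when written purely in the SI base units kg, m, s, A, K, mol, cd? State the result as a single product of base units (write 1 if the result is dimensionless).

S = 1/Ω (conductance is reciprocal resistance),
    = kg⁻¹·m⁻²·s³·A².
So S² = kg⁻²·m⁻⁴·s⁶·A⁴.
lm = cd·sr = cd (luminous flux; sr is dimensionless).
So lm⁻¹ = cd⁻¹.
Wb = V·s (flux: a volt is a weber per second),
    = kg·m²·s⁻²·A⁻¹.
So Wb² = kg²·m⁴·s⁻⁴·A⁻².
F = C/V (capacitance = charge per voltage),
    = A·s/(kg·m²·s⁻³·A⁻¹) (substituting C and V),
    = kg⁻¹·m⁻²·s⁴·A².
So F² = kg⁻²·m⁻⁴·s⁸·A⁴.
Combining: S²·lm⁻¹·Wb²·F²·kg⁻¹ = (kg⁻²·m⁻⁴·s⁶·A⁴) · cd⁻¹ · (kg²·m⁴·s⁻⁴·A⁻²) · (kg⁻²·m⁻⁴·s⁸·A⁴) · kg⁻¹ = kg⁻³·m⁻⁴·s¹⁰·A⁶·cd⁻¹.

kg⁻³·m⁻⁴·s¹⁰·A⁶·cd⁻¹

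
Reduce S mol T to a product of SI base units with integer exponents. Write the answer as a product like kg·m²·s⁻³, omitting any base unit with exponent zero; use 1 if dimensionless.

S = 1/Ω (conductance is reciprocal resistance),
    = kg⁻¹·m⁻²·s³·A².
T = Wb/m² (flux density = flux per area),
    = kg·s⁻²·A⁻¹.
Combining: S·mol·T = (kg⁻¹·m⁻²·s³·A²) · mol · (kg·s⁻²·A⁻¹) = m⁻²·s·A·mol.

m⁻²·s·A·mol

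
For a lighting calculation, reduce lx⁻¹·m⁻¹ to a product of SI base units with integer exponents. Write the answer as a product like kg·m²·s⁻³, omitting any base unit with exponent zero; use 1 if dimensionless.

m·cd⁻¹

lx = lm/m² (illuminance = luminous flux per area),
    = m⁻²·cd.
So lx⁻¹ = m²·cd⁻¹.
Combining: lx⁻¹·m⁻¹ = (m²·cd⁻¹) · m⁻¹ = m·cd⁻¹.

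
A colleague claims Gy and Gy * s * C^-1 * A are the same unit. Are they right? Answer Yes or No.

Left side:
  Gy = m²·s⁻².
Right side:
  Gy = J/kg (absorbed dose = energy per mass),
      = m²·s⁻².
  C = A·s = s·A (charge = current × time).
  So C⁻¹ = s⁻¹·A⁻¹.
  Combining: Gy·s·C⁻¹·A = (m²·s⁻²) · s · (s⁻¹·A⁻¹) · A = m²·s⁻².
Both reduce to m²·s⁻².

Yes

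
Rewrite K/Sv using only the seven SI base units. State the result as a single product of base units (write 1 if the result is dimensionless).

m⁻²·s²·K

Sv = J/kg (equivalent dose = energy per mass),
    = m²·s⁻².
So Sv⁻¹ = m⁻²·s².
Combining: Sv⁻¹·K = (m⁻²·s²) · K = m⁻²·s²·K.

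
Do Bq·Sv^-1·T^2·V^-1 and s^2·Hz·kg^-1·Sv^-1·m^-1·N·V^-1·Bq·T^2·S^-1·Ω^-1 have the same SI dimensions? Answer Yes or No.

No

Left side:
  Bq = 1/s = s⁻¹ (activity is decays per second).
  Sv = J/kg (equivalent dose = energy per mass),
      = m²·s⁻².
  So Sv⁻¹ = m⁻²·s².
  T = Wb/m² (flux density = flux per area),
      = kg·s⁻²·A⁻¹.
  So T² = kg²·s⁻⁴·A⁻².
  V = W/A (potential = power per current),
      = kg·m²·s⁻³·A⁻¹.
  So V⁻¹ = kg⁻¹·m⁻²·s³·A.
  Combining: Bq·Sv⁻¹·T²·V⁻¹ = s⁻¹ · (m⁻²·s²) · (kg²·s⁻⁴·A⁻²) · (kg⁻¹·m⁻²·s³·A) = kg·m⁻⁴·A⁻¹.
Right side:
  Hz = 1/s = s⁻¹ (frequency is cycles per second).
  Sv = J/kg (equivalent dose = energy per mass),
      = m²·s⁻².
  So Sv⁻¹ = m⁻²·s².
  N = kg·m/s² = kg·m·s⁻² (force = mass × acceleration).
  V = W/A (potential = power per current),
      = kg·m²·s⁻³·A⁻¹.
  So V⁻¹ = kg⁻¹·m⁻²·s³·A.
  Bq = 1/s = s⁻¹ (activity is decays per second).
  T = Wb/m² (flux density = flux per area),
      = kg·s⁻²·A⁻¹.
  So T² = kg²·s⁻⁴·A⁻².
  S = 1/Ω (conductance is reciprocal resistance),
      = kg⁻¹·m⁻²·s³·A².
  So S⁻¹ = kg·m²·s⁻³·A⁻².
  Ω = V/A (resistance = voltage per current),
      = kg·m²·s⁻³·A⁻².
  So Ω⁻¹ = kg⁻¹·m⁻²·s³·A².
  Combining: s²·Hz·kg⁻¹·Sv⁻¹·m⁻¹·N·V⁻¹·Bq·T²·S⁻¹·Ω⁻¹ = s² · s⁻¹ · kg⁻¹ · (m⁻²·s²) · m⁻¹ · (kg·m·s⁻²) · (kg⁻¹·m⁻²·s³·A) · s⁻¹ · (kg²·s⁻⁴·A⁻²) · (kg·m²·s⁻³·A⁻²) · (kg⁻¹·m⁻²·s³·A²) = kg·m⁻⁴·s⁻¹·A⁻¹.
Left is kg·m⁻⁴·A⁻¹; right is kg·m⁻⁴·s⁻¹·A⁻¹ — different.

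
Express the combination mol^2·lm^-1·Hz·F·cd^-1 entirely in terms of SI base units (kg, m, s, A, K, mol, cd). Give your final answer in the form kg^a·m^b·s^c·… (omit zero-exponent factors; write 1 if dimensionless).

lm = cd·sr = cd (luminous flux; sr is dimensionless).
So lm⁻¹ = cd⁻¹.
Hz = 1/s = s⁻¹ (frequency is cycles per second).
F = C/V (capacitance = charge per voltage),
    = A·s/(kg·m²·s⁻³·A⁻¹) (substituting C and V),
    = kg⁻¹·m⁻²·s⁴·A².
Combining: mol²·lm⁻¹·Hz·F·cd⁻¹ = mol² · cd⁻¹ · s⁻¹ · (kg⁻¹·m⁻²·s⁴·A²) · cd⁻¹ = kg⁻¹·m⁻²·s³·A²·mol²·cd⁻².

kg⁻¹·m⁻²·s³·A²·mol²·cd⁻²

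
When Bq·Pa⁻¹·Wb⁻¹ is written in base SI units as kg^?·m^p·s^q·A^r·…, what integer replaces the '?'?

-2

Bq = 1/s = s⁻¹ (activity is decays per second).
Pa = N/m² (pressure = force per area),
    = kg·m⁻¹·s⁻².
So Pa⁻¹ = kg⁻¹·m·s².
Wb = V·s (flux: a volt is a weber per second),
    = kg·m²·s⁻²·A⁻¹.
So Wb⁻¹ = kg⁻¹·m⁻²·s²·A.
Combining: Bq·Pa⁻¹·Wb⁻¹ = s⁻¹ · (kg⁻¹·m·s²) · (kg⁻¹·m⁻²·s²·A) = kg⁻²·m⁻¹·s³·A.
The exponent of kg is -2.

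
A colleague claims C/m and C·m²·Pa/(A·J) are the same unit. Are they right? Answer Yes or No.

No

Left side:
  C = s·A.
  Combining: m⁻¹·C = m⁻¹ · (s·A) = m⁻¹·s·A.
Right side:
  C = A·s = s·A (charge = current × time).
  J = N·m (work = force × distance),
      = kg·m²·s⁻².
  So J⁻¹ = kg⁻¹·m⁻²·s².
  Pa = N/m² (pressure = force per area),
      = kg·m⁻¹·s⁻².
  Combining: A⁻¹·C·J⁻¹·m²·Pa = A⁻¹ · (s·A) · (kg⁻¹·m⁻²·s²) · m² · (kg·m⁻¹·s⁻²) = m⁻¹·s.
Left is m⁻¹·s·A; right is m⁻¹·s — different.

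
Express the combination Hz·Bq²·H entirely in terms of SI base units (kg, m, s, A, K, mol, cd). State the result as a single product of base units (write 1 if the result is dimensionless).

Hz = 1/s = s⁻¹ (frequency is cycles per second).
Bq = 1/s = s⁻¹ (activity is decays per second).
So Bq² = s⁻².
H = Wb/A (inductance = flux per current),
    = kg·m²·s⁻²·A⁻².
Combining: Hz·Bq²·H = s⁻¹ · s⁻² · (kg·m²·s⁻²·A⁻²) = kg·m²·s⁻⁵·A⁻².

kg·m²·s⁻⁵·A⁻²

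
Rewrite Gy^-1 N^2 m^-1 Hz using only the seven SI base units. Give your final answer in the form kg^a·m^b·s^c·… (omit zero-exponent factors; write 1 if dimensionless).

Gy = J/kg (absorbed dose = energy per mass),
    = m²·s⁻².
So Gy⁻¹ = m⁻²·s².
N = kg·m/s² = kg·m·s⁻² (force = mass × acceleration).
So N² = kg²·m²·s⁻⁴.
Hz = 1/s = s⁻¹ (frequency is cycles per second).
Combining: Gy⁻¹·N²·m⁻¹·Hz = (m⁻²·s²) · (kg²·m²·s⁻⁴) · m⁻¹ · s⁻¹ = kg²·m⁻¹·s⁻³.

kg²·m⁻¹·s⁻³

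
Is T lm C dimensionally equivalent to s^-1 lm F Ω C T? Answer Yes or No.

Left side:
  T = Wb/m² (flux density = flux per area),
      = kg·s⁻²·A⁻¹.
  lm = cd·sr = cd (luminous flux; sr is dimensionless).
  C = A·s = s·A (charge = current × time).
  Combining: T·lm·C = (kg·s⁻²·A⁻¹) · cd · (s·A) = kg·s⁻¹·cd.
Right side:
  lm = cd.
  F = kg⁻¹·m⁻²·s⁴·A².
  Ω = kg·m²·s⁻³·A⁻².
  C = s·A.
  T = kg·s⁻²·A⁻¹.
  Combining: s⁻¹·lm·F·Ω·C·T = s⁻¹ · cd · (kg⁻¹·m⁻²·s⁴·A²) · (kg·m²·s⁻³·A⁻²) · (s·A) · (kg·s⁻²·A⁻¹) = kg·s⁻¹·cd.
Both reduce to kg·s⁻¹·cd.

Yes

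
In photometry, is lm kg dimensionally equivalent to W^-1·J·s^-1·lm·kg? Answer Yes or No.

Yes

Left side:
  lm = cd.
  Combining: lm·kg = cd · kg = kg·cd.
Right side:
  W = J/s (power = energy per time),
      = kg·m²·s⁻³.
  So W⁻¹ = kg⁻¹·m⁻²·s³.
  J = N·m (work = force × distance),
      = kg·m²·s⁻².
  lm = cd·sr = cd (luminous flux; sr is dimensionless).
  Combining: W⁻¹·J·s⁻¹·lm·kg = (kg⁻¹·m⁻²·s³) · (kg·m²·s⁻²) · s⁻¹ · cd · kg = kg·cd.
Both reduce to kg·cd.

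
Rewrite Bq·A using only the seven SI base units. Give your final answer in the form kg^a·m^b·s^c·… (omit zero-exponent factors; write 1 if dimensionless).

Bq = s⁻¹.
Combining: Bq·A = s⁻¹ · A = s⁻¹·A.

s⁻¹·A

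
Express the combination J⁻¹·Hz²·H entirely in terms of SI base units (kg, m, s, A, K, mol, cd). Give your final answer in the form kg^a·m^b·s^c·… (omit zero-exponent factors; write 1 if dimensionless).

s⁻²·A⁻²

J = kg·m²·s⁻².
So J⁻¹ = kg⁻¹·m⁻²·s².
Hz = s⁻¹.
So Hz² = s⁻².
H = kg·m²·s⁻²·A⁻².
Combining: J⁻¹·Hz²·H = (kg⁻¹·m⁻²·s²) · s⁻² · (kg·m²·s⁻²·A⁻²) = s⁻²·A⁻².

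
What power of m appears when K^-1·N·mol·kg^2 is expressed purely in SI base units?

1

N = kg·m·s⁻².
Combining: K⁻¹·N·mol·kg² = K⁻¹ · (kg·m·s⁻²) · mol · kg² = kg³·m·s⁻²·K⁻¹·mol.
The exponent of m is 1.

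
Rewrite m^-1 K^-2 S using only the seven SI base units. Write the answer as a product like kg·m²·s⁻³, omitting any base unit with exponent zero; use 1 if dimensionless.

S = kg⁻¹·m⁻²·s³·A².
Combining: m⁻¹·K⁻²·S = m⁻¹ · K⁻² · (kg⁻¹·m⁻²·s³·A²) = kg⁻¹·m⁻³·s³·A²·K⁻².

kg⁻¹·m⁻³·s³·A²·K⁻²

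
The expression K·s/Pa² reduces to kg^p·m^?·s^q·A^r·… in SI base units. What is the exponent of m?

2

Pa = kg·m⁻¹·s⁻².
So Pa⁻² = kg⁻²·m²·s⁴.
Combining: K·s·Pa⁻² = K · s · (kg⁻²·m²·s⁴) = kg⁻²·m²·s⁵·K.
The exponent of m is 2.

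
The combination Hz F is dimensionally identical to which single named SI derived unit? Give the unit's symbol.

S

Hz = 1/s = s⁻¹ (frequency is cycles per second).
F = C/V (capacitance = charge per voltage),
    = A·s/(kg·m²·s⁻³·A⁻¹) (substituting C and V),
    = kg⁻¹·m⁻²·s⁴·A².
Combining: Hz·F = s⁻¹ · (kg⁻¹·m⁻²·s⁴·A²) = kg⁻¹·m⁻²·s³·A².
kg⁻¹·m⁻²·s³·A² is the base-SI form of the siemens.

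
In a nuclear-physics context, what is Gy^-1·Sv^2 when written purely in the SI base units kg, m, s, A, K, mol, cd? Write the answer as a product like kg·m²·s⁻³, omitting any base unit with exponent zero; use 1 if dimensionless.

m²·s⁻²

Gy = J/kg (absorbed dose = energy per mass),
    = m²·s⁻².
So Gy⁻¹ = m⁻²·s².
Sv = J/kg (equivalent dose = energy per mass),
    = m²·s⁻².
So Sv² = m⁴·s⁻⁴.
Combining: Gy⁻¹·Sv² = (m⁻²·s²) · (m⁴·s⁻⁴) = m²·s⁻².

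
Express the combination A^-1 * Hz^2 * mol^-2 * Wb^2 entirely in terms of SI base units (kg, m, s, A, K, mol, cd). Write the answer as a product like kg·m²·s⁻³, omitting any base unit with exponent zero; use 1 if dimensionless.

Hz = 1/s = s⁻¹ (frequency is cycles per second).
So Hz² = s⁻².
Wb = V·s (flux: a volt is a weber per second),
    = kg·m²·s⁻²·A⁻¹.
So Wb² = kg²·m⁴·s⁻⁴·A⁻².
Combining: A⁻¹·Hz²·mol⁻²·Wb² = A⁻¹ · s⁻² · mol⁻² · (kg²·m⁴·s⁻⁴·A⁻²) = kg²·m⁴·s⁻⁶·A⁻³·mol⁻².

kg²·m⁴·s⁻⁶·A⁻³·mol⁻²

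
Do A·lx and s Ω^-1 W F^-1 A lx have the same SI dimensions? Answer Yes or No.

No

Left side:
  lx = lm/m² (illuminance = luminous flux per area),
      = m⁻²·cd.
  Combining: A·lx = A · (m⁻²·cd) = m⁻²·A·cd.
Right side:
  Ω = kg·m²·s⁻³·A⁻².
  So Ω⁻¹ = kg⁻¹·m⁻²·s³·A².
  W = kg·m²·s⁻³.
  F = kg⁻¹·m⁻²·s⁴·A².
  So F⁻¹ = kg·m²·s⁻⁴·A⁻².
  lx = m⁻²·cd.
  Combining: s·Ω⁻¹·W·F⁻¹·A·lx = s · (kg⁻¹·m⁻²·s³·A²) · (kg·m²·s⁻³) · (kg·m²·s⁻⁴·A⁻²) · A · (m⁻²·cd) = kg·s⁻³·A·cd.
Left is m⁻²·A·cd; right is kg·s⁻³·A·cd — different.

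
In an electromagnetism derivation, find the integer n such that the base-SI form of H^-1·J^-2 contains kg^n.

-3

H = Wb/A (inductance = flux per current),
    = kg·m²·s⁻²·A⁻².
So H⁻¹ = kg⁻¹·m⁻²·s²·A².
J = N·m (work = force × distance),
    = kg·m²·s⁻².
So J⁻² = kg⁻²·m⁻⁴·s⁴.
Combining: H⁻¹·J⁻² = (kg⁻¹·m⁻²·s²·A²) · (kg⁻²·m⁻⁴·s⁴) = kg⁻³·m⁻⁶·s⁶·A².
The exponent of kg is -3.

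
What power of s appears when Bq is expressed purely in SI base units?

Bq = s⁻¹.
The exponent of s is -1.

-1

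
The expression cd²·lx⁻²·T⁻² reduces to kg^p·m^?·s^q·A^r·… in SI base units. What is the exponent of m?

lx = lm/m² (illuminance = luminous flux per area),
    = m⁻²·cd.
So lx⁻² = m⁴·cd⁻².
T = Wb/m² (flux density = flux per area),
    = kg·s⁻²·A⁻¹.
So T⁻² = kg⁻²·s⁴·A².
Combining: cd²·lx⁻²·T⁻² = cd² · (m⁴·cd⁻²) · (kg⁻²·s⁴·A²) = kg⁻²·m⁴·s⁴·A².
The exponent of m is 4.

4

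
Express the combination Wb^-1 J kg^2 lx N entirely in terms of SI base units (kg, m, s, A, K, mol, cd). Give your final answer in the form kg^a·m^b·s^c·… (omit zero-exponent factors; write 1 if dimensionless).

Wb = V·s (flux: a volt is a weber per second),
    = kg·m²·s⁻²·A⁻¹.
So Wb⁻¹ = kg⁻¹·m⁻²·s²·A.
J = N·m (work = force × distance),
    = kg·m²·s⁻².
lx = lm/m² (illuminance = luminous flux per area),
    = m⁻²·cd.
N = kg·m/s² = kg·m·s⁻² (force = mass × acceleration).
Combining: Wb⁻¹·J·kg²·lx·N = (kg⁻¹·m⁻²·s²·A) · (kg·m²·s⁻²) · kg² · (m⁻²·cd) · (kg·m·s⁻²) = kg³·m⁻¹·s⁻²·A·cd.

kg³·m⁻¹·s⁻²·A·cd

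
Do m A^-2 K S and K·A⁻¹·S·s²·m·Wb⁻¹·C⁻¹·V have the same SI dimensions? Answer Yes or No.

Left side:
  S = 1/Ω (conductance is reciprocal resistance),
      = kg⁻¹·m⁻²·s³·A².
  Combining: m·A⁻²·K·S = m · A⁻² · K · (kg⁻¹·m⁻²·s³·A²) = kg⁻¹·m⁻¹·s³·K.
Right side:
  S = 1/Ω (conductance is reciprocal resistance),
      = kg⁻¹·m⁻²·s³·A².
  Wb = V·s (flux: a volt is a weber per second),
      = kg·m²·s⁻²·A⁻¹.
  So Wb⁻¹ = kg⁻¹·m⁻²·s²·A.
  C = A·s = s·A (charge = current × time).
  So C⁻¹ = s⁻¹·A⁻¹.
  V = W/A (potential = power per current),
      = kg·m²·s⁻³·A⁻¹.
  Combining: K·A⁻¹·S·s²·m·Wb⁻¹·C⁻¹·V = K · A⁻¹ · (kg⁻¹·m⁻²·s³·A²) · s² · m · (kg⁻¹·m⁻²·s²·A) · (s⁻¹·A⁻¹) · (kg·m²·s⁻³·A⁻¹) = kg⁻¹·m⁻¹·s³·K.
Both reduce to kg⁻¹·m⁻¹·s³·K.

Yes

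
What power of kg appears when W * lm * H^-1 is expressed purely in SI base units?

0

W = kg·m²·s⁻³.
lm = cd.
H = kg·m²·s⁻²·A⁻².
So H⁻¹ = kg⁻¹·m⁻²·s²·A².
Combining: W·lm·H⁻¹ = (kg·m²·s⁻³) · cd · (kg⁻¹·m⁻²·s²·A²) = s⁻¹·A²·cd.
The exponent of kg is 0.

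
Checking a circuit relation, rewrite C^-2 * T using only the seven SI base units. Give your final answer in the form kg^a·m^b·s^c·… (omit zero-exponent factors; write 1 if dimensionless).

kg·s⁻⁴·A⁻³

C = s·A.
So C⁻² = s⁻²·A⁻².
T = kg·s⁻²·A⁻¹.
Combining: C⁻²·T = (s⁻²·A⁻²) · (kg·s⁻²·A⁻¹) = kg·s⁻⁴·A⁻³.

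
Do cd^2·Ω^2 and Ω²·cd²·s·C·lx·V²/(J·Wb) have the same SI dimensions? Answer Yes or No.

Left side:
  Ω = kg·m²·s⁻³·A⁻².
  So Ω² = kg²·m⁴·s⁻⁶·A⁻⁴.
  Combining: cd²·Ω² = cd² · (kg²·m⁴·s⁻⁶·A⁻⁴) = kg²·m⁴·s⁻⁶·A⁻⁴·cd².
Right side:
  Ω = kg·m²·s⁻³·A⁻².
  So Ω² = kg²·m⁴·s⁻⁶·A⁻⁴.
  J = kg·m²·s⁻².
  So J⁻¹ = kg⁻¹·m⁻²·s².
  Wb = kg·m²·s⁻²·A⁻¹.
  So Wb⁻¹ = kg⁻¹·m⁻²·s²·A.
  C = s·A.
  lx = m⁻²·cd.
  V = kg·m²·s⁻³·A⁻¹.
  So V² = kg²·m⁴·s⁻⁶·A⁻².
  Combining: Ω²·cd²·s·J⁻¹·Wb⁻¹·C·lx·V² = (kg²·m⁴·s⁻⁶·A⁻⁴) · cd² · s · (kg⁻¹·m⁻²·s²) · (kg⁻¹·m⁻²·s²·A) · (s·A) · (m⁻²·cd) · (kg²·m⁴·s⁻⁶·A⁻²) = kg²·m²·s⁻⁶·A⁻⁴·cd³.
Left is kg²·m⁴·s⁻⁶·A⁻⁴·cd²; right is kg²·m²·s⁻⁶·A⁻⁴·cd³ — different.

No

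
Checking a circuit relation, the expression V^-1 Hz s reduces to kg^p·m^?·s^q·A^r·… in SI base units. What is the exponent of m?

-2

V = W/A (potential = power per current),
    = kg·m²·s⁻³·A⁻¹.
So V⁻¹ = kg⁻¹·m⁻²·s³·A.
Hz = 1/s = s⁻¹ (frequency is cycles per second).
Combining: V⁻¹·Hz·s = (kg⁻¹·m⁻²·s³·A) · s⁻¹ · s = kg⁻¹·m⁻²·s³·A.
The exponent of m is -2.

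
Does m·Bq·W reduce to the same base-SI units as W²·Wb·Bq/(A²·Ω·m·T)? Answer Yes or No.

Yes

Left side:
  Bq = 1/s = s⁻¹ (activity is decays per second).
  W = J/s (power = energy per time),
      = kg·m²·s⁻³.
  Combining: m·Bq·W = m · s⁻¹ · (kg·m²·s⁻³) = kg·m³·s⁻⁴.
Right side:
  W = J/s (power = energy per time),
      = kg·m²·s⁻³.
  So W² = kg²·m⁴·s⁻⁶.
  Wb = V·s (flux: a volt is a weber per second),
      = kg·m²·s⁻²·A⁻¹.
  Ω = V/A (resistance = voltage per current),
      = kg·m²·s⁻³·A⁻².
  So Ω⁻¹ = kg⁻¹·m⁻²·s³·A².
  Bq = 1/s = s⁻¹ (activity is decays per second).
  T = Wb/m² (flux density = flux per area),
      = kg·s⁻²·A⁻¹.
  So T⁻¹ = kg⁻¹·s²·A.
  Combining: W²·A⁻²·Wb·Ω⁻¹·m⁻¹·Bq·T⁻¹ = (kg²·m⁴·s⁻⁶) · A⁻² · (kg·m²·s⁻²·A⁻¹) · (kg⁻¹·m⁻²·s³·A²) · m⁻¹ · s⁻¹ · (kg⁻¹·s²·A) = kg·m³·s⁻⁴.
Both reduce to kg·m³·s⁻⁴.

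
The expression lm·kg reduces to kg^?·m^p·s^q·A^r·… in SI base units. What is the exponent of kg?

lm = cd.
Combining: lm·kg = cd · kg = kg·cd.
The exponent of kg is 1.

1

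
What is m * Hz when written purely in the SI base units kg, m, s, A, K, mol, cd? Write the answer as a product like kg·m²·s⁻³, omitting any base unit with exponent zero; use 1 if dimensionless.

Hz = s⁻¹.
Combining: m·Hz = m · s⁻¹ = m·s⁻¹.

m·s⁻¹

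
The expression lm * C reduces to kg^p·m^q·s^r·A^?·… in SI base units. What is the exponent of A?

lm = cd·sr = cd (luminous flux; sr is dimensionless).
C = A·s = s·A (charge = current × time).
Combining: lm·C = cd · (s·A) = s·A·cd.
The exponent of A is 1.

1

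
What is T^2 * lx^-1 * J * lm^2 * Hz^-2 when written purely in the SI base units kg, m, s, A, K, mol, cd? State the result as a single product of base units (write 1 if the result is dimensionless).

T = kg·s⁻²·A⁻¹.
So T² = kg²·s⁻⁴·A⁻².
lx = m⁻²·cd.
So lx⁻¹ = m²·cd⁻¹.
J = kg·m²·s⁻².
lm = cd.
So lm² = cd².
Hz = s⁻¹.
So Hz⁻² = s².
Combining: T²·lx⁻¹·J·lm²·Hz⁻² = (kg²·s⁻⁴·A⁻²) · (m²·cd⁻¹) · (kg·m²·s⁻²) · cd² · s² = kg³·m⁴·s⁻⁴·A⁻²·cd.

kg³·m⁴·s⁻⁴·A⁻²·cd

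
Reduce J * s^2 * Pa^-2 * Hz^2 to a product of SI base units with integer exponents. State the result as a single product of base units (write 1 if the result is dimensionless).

J = N·m (work = force × distance),
    = kg·m²·s⁻².
Pa = N/m² (pressure = force per area),
    = kg·m⁻¹·s⁻².
So Pa⁻² = kg⁻²·m²·s⁴.
Hz = 1/s = s⁻¹ (frequency is cycles per second).
So Hz² = s⁻².
Combining: J·s²·Pa⁻²·Hz² = (kg·m²·s⁻²) · s² · (kg⁻²·m²·s⁴) · s⁻² = kg⁻¹·m⁴·s².

kg⁻¹·m⁴·s²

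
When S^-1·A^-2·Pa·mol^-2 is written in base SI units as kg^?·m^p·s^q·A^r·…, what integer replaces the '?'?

S = 1/Ω (conductance is reciprocal resistance),
    = kg⁻¹·m⁻²·s³·A².
So S⁻¹ = kg·m²·s⁻³·A⁻².
Pa = N/m² (pressure = force per area),
    = kg·m⁻¹·s⁻².
Combining: S⁻¹·A⁻²·Pa·mol⁻² = (kg·m²·s⁻³·A⁻²) · A⁻² · (kg·m⁻¹·s⁻²) · mol⁻² = kg²·m·s⁻⁵·A⁻⁴·mol⁻².
The exponent of kg is 2.

2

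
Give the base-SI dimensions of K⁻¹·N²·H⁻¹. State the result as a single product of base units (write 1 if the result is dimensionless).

kg·s⁻²·A²·K⁻¹

N = kg·m/s² = kg·m·s⁻² (force = mass × acceleration).
So N² = kg²·m²·s⁻⁴.
H = Wb/A (inductance = flux per current),
    = kg·m²·s⁻²·A⁻².
So H⁻¹ = kg⁻¹·m⁻²·s²·A².
Combining: K⁻¹·N²·H⁻¹ = K⁻¹ · (kg²·m²·s⁻⁴) · (kg⁻¹·m⁻²·s²·A²) = kg·s⁻²·A²·K⁻¹.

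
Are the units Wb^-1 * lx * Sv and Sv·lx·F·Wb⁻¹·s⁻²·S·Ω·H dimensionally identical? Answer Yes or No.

Left side:
  Wb = V·s (flux: a volt is a weber per second),
      = kg·m²·s⁻²·A⁻¹.
  So Wb⁻¹ = kg⁻¹·m⁻²·s²·A.
  lx = lm/m² (illuminance = luminous flux per area),
      = m⁻²·cd.
  Sv = J/kg (equivalent dose = energy per mass),
      = m²·s⁻².
  Combining: Wb⁻¹·lx·Sv = (kg⁻¹·m⁻²·s²·A) · (m⁻²·cd) · (m²·s⁻²) = kg⁻¹·m⁻²·A·cd.
Right side:
  Sv = J/kg (equivalent dose = energy per mass),
      = m²·s⁻².
  lx = lm/m² (illuminance = luminous flux per area),
      = m⁻²·cd.
  F = C/V (capacitance = charge per voltage),
      = A·s/(kg·m²·s⁻³·A⁻¹) (substituting C and V),
      = kg⁻¹·m⁻²·s⁴·A².
  Wb = V·s (flux: a volt is a weber per second),
      = kg·m²·s⁻²·A⁻¹.
  So Wb⁻¹ = kg⁻¹·m⁻²·s²·A.
  S = 1/Ω (conductance is reciprocal resistance),
      = kg⁻¹·m⁻²·s³·A².
  Ω = V/A (resistance = voltage per current),
      = kg·m²·s⁻³·A⁻².
  H = Wb/A (inductance = flux per current),
      = kg·m²·s⁻²·A⁻².
  Combining: Sv·lx·F·Wb⁻¹·s⁻²·S·Ω·H = (m²·s⁻²) · (m⁻²·cd) · (kg⁻¹·m⁻²·s⁴·A²) · (kg⁻¹·m⁻²·s²·A) · s⁻² · (kg⁻¹·m⁻²·s³·A²) · (kg·m²·s⁻³·A⁻²) · (kg·m²·s⁻²·A⁻²) = kg⁻¹·m⁻²·A·cd.
Both reduce to kg⁻¹·m⁻²·A·cd.

Yes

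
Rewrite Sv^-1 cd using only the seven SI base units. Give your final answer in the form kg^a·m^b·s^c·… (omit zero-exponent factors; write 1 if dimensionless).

m⁻²·s²·cd

Sv = J/kg (equivalent dose = energy per mass),
    = m²·s⁻².
So Sv⁻¹ = m⁻²·s².
Combining: Sv⁻¹·cd = (m⁻²·s²) · cd = m⁻²·s²·cd.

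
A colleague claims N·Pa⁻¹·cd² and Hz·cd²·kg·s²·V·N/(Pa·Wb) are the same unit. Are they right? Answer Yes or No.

No

Left side:
  N = kg·m·s⁻².
  Pa = kg·m⁻¹·s⁻².
  So Pa⁻¹ = kg⁻¹·m·s².
  Combining: N·Pa⁻¹·cd² = (kg·m·s⁻²) · (kg⁻¹·m·s²) · cd² = m²·cd².
Right side:
  Hz = s⁻¹.
  Pa = kg·m⁻¹·s⁻².
  So Pa⁻¹ = kg⁻¹·m·s².
  Wb = kg·m²·s⁻²·A⁻¹.
  So Wb⁻¹ = kg⁻¹·m⁻²·s²·A.
  V = kg·m²·s⁻³·A⁻¹.
  N = kg·m·s⁻².
  Combining: Hz·Pa⁻¹·cd²·Wb⁻¹·kg·s²·V·N = s⁻¹ · (kg⁻¹·m·s²) · cd² · (kg⁻¹·m⁻²·s²·A) · kg · s² · (kg·m²·s⁻³·A⁻¹) · (kg·m·s⁻²) = kg·m²·cd².
Left is m²·cd²; right is kg·m²·cd² — different.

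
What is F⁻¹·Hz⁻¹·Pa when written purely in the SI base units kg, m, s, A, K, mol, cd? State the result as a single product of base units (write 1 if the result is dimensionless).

F = kg⁻¹·m⁻²·s⁴·A².
So F⁻¹ = kg·m²·s⁻⁴·A⁻².
Hz = s⁻¹.
So Hz⁻¹ = s.
Pa = kg·m⁻¹·s⁻².
Combining: F⁻¹·Hz⁻¹·Pa = (kg·m²·s⁻⁴·A⁻²) · s · (kg·m⁻¹·s⁻²) = kg²·m·s⁻⁵·A⁻².

kg²·m·s⁻⁵·A⁻²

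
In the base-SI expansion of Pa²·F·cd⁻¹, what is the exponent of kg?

Pa = kg·m⁻¹·s⁻².
So Pa² = kg²·m⁻²·s⁻⁴.
F = kg⁻¹·m⁻²·s⁴·A².
Combining: Pa²·F·cd⁻¹ = (kg²·m⁻²·s⁻⁴) · (kg⁻¹·m⁻²·s⁴·A²) · cd⁻¹ = kg·m⁻⁴·A²·cd⁻¹.
The exponent of kg is 1.

1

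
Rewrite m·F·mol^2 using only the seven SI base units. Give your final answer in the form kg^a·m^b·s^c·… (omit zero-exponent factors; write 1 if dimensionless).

F = C/V (capacitance = charge per voltage),
    = A·s/(kg·m²·s⁻³·A⁻¹) (substituting C and V),
    = kg⁻¹·m⁻²·s⁴·A².
Combining: m·F·mol² = m · (kg⁻¹·m⁻²·s⁴·A²) · mol² = kg⁻¹·m⁻¹·s⁴·A²·mol².

kg⁻¹·m⁻¹·s⁴·A²·mol²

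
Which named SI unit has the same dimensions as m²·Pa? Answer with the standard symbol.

Pa = N/m² (pressure = force per area),
    = kg·m⁻¹·s⁻².
Combining: m²·Pa = m² · (kg·m⁻¹·s⁻²) = kg·m·s⁻².
kg·m·s⁻² is the base-SI form of the newton.

N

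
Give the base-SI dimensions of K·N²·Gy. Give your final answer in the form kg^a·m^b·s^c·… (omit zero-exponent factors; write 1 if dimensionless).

kg²·m⁴·s⁻⁶·K

N = kg·m/s² = kg·m·s⁻² (force = mass × acceleration).
So N² = kg²·m²·s⁻⁴.
Gy = J/kg (absorbed dose = energy per mass),
    = m²·s⁻².
Combining: K·N²·Gy = K · (kg²·m²·s⁻⁴) · (m²·s⁻²) = kg²·m⁴·s⁻⁶·K.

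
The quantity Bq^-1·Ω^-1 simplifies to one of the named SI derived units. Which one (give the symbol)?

F

Bq = s⁻¹.
So Bq⁻¹ = s.
Ω = kg·m²·s⁻³·A⁻².
So Ω⁻¹ = kg⁻¹·m⁻²·s³·A².
Combining: Bq⁻¹·Ω⁻¹ = s · (kg⁻¹·m⁻²·s³·A²) = kg⁻¹·m⁻²·s⁴·A².
kg⁻¹·m⁻²·s⁴·A² is the base-SI form of the farad.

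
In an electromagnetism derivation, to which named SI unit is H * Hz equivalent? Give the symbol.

H = Wb/A (inductance = flux per current),
    = kg·m²·s⁻²·A⁻².
Hz = 1/s = s⁻¹ (frequency is cycles per second).
Combining: H·Hz = (kg·m²·s⁻²·A⁻²) · s⁻¹ = kg·m²·s⁻³·A⁻².
kg·m²·s⁻³·A⁻² is the base-SI form of the ohm.

Ω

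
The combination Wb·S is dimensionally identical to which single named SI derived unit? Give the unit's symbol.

Wb = V·s (flux: a volt is a weber per second),
    = kg·m²·s⁻²·A⁻¹.
S = 1/Ω (conductance is reciprocal resistance),
    = kg⁻¹·m⁻²·s³·A².
Combining: Wb·S = (kg·m²·s⁻²·A⁻¹) · (kg⁻¹·m⁻²·s³·A²) = s·A.
s·A is the base-SI form of the coulomb.

C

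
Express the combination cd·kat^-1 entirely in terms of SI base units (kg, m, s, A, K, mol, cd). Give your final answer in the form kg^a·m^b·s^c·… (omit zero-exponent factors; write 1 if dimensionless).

kat = mol/s = s⁻¹·mol (catalytic activity).
So kat⁻¹ = s·mol⁻¹.
Combining: cd·kat⁻¹ = cd · (s·mol⁻¹) = s·mol⁻¹·cd.

s·mol⁻¹·cd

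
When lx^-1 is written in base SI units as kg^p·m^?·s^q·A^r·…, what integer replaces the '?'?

2

lx = lm/m² (illuminance = luminous flux per area),
    = m⁻²·cd.
So lx⁻¹ = m²·cd⁻¹.
The exponent of m is 2.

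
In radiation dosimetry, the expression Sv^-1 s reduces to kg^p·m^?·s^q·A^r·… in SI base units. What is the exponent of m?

Sv = m²·s⁻².
So Sv⁻¹ = m⁻²·s².
Combining: Sv⁻¹·s = (m⁻²·s²) · s = m⁻²·s³.
The exponent of m is -2.

-2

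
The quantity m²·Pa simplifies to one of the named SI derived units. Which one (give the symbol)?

Pa = kg·m⁻¹·s⁻².
Combining: m²·Pa = m² · (kg·m⁻¹·s⁻²) = kg·m·s⁻².
kg·m·s⁻² is the base-SI form of the newton.

N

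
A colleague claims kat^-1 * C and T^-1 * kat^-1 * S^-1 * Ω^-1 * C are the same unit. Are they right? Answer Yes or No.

Left side:
  kat = mol/s = s⁻¹·mol (catalytic activity).
  So kat⁻¹ = s·mol⁻¹.
  C = A·s = s·A (charge = current × time).
  Combining: kat⁻¹·C = (s·mol⁻¹) · (s·A) = s²·A·mol⁻¹.
Right side:
  T = Wb/m² (flux density = flux per area),
      = kg·s⁻²·A⁻¹.
  So T⁻¹ = kg⁻¹·s²·A.
  kat = mol/s = s⁻¹·mol (catalytic activity).
  So kat⁻¹ = s·mol⁻¹.
  S = 1/Ω (conductance is reciprocal resistance),
      = kg⁻¹·m⁻²·s³·A².
  So S⁻¹ = kg·m²·s⁻³·A⁻².
  Ω = V/A (resistance = voltage per current),
      = kg·m²·s⁻³·A⁻².
  So Ω⁻¹ = kg⁻¹·m⁻²·s³·A².
  C = A·s = s·A (charge = current × time).
  Combining: T⁻¹·kat⁻¹·S⁻¹·Ω⁻¹·C = (kg⁻¹·s²·A) · (s·mol⁻¹) · (kg·m²·s⁻³·A⁻²) · (kg⁻¹·m⁻²·s³·A²) · (s·A) = kg⁻¹·s⁴·A²·mol⁻¹.
Left is s²·A·mol⁻¹; right is kg⁻¹·s⁴·A²·mol⁻¹ — different.

No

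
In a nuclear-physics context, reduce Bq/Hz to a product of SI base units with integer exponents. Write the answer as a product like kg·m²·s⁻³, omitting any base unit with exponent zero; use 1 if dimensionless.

1

Bq = 1/s = s⁻¹ (activity is decays per second).
Hz = 1/s = s⁻¹ (frequency is cycles per second).
So Hz⁻¹ = s.
Combining: Bq·Hz⁻¹ = s⁻¹ · s = 1.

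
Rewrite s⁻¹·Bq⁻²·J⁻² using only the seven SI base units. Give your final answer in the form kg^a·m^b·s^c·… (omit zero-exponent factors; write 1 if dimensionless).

Bq = 1/s = s⁻¹ (activity is decays per second).
So Bq⁻² = s².
J = N·m (work = force × distance),
    = kg·m²·s⁻².
So J⁻² = kg⁻²·m⁻⁴·s⁴.
Combining: s⁻¹·Bq⁻²·J⁻² = s⁻¹ · s² · (kg⁻²·m⁻⁴·s⁴) = kg⁻²·m⁻⁴·s⁵.

kg⁻²·m⁻⁴·s⁵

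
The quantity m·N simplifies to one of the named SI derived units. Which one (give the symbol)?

J

N = kg·m·s⁻².
Combining: m·N = m · (kg·m·s⁻²) = kg·m²·s⁻².
kg·m²·s⁻² is the base-SI form of the joule.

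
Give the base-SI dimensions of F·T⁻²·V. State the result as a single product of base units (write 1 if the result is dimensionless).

kg⁻²·s⁵·A³

F = C/V (capacitance = charge per voltage),
    = A·s/(kg·m²·s⁻³·A⁻¹) (substituting C and V),
    = kg⁻¹·m⁻²·s⁴·A².
T = Wb/m² (flux density = flux per area),
    = kg·s⁻²·A⁻¹.
So T⁻² = kg⁻²·s⁴·A².
V = W/A (potential = power per current),
    = kg·m²·s⁻³·A⁻¹.
Combining: F·T⁻²·V = (kg⁻¹·m⁻²·s⁴·A²) · (kg⁻²·s⁴·A²) · (kg·m²·s⁻³·A⁻¹) = kg⁻²·s⁵·A³.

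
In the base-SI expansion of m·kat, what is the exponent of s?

-1

kat = mol/s = s⁻¹·mol (catalytic activity).
Combining: m·kat = m · (s⁻¹·mol) = m·s⁻¹·mol.
The exponent of s is -1.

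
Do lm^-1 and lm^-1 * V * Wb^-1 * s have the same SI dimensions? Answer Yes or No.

Yes

Left side:
  lm = cd.
  So lm⁻¹ = cd⁻¹.
Right side:
  lm = cd.
  So lm⁻¹ = cd⁻¹.
  V = kg·m²·s⁻³·A⁻¹.
  Wb = kg·m²·s⁻²·A⁻¹.
  So Wb⁻¹ = kg⁻¹·m⁻²·s²·A.
  Combining: lm⁻¹·V·Wb⁻¹·s = cd⁻¹ · (kg·m²·s⁻³·A⁻¹) · (kg⁻¹·m⁻²·s²·A) · s = cd⁻¹.
Both reduce to cd⁻¹.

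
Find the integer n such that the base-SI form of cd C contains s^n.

C = s·A.
Combining: cd·C = cd · (s·A) = s·A·cd.
The exponent of s is 1.

1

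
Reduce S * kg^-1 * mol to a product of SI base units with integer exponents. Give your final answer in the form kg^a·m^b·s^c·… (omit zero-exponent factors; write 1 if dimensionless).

S = 1/Ω (conductance is reciprocal resistance),
    = kg⁻¹·m⁻²·s³·A².
Combining: S·kg⁻¹·mol = (kg⁻¹·m⁻²·s³·A²) · kg⁻¹ · mol = kg⁻²·m⁻²·s³·A²·mol.

kg⁻²·m⁻²·s³·A²·mol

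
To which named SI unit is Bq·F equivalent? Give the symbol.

Bq = 1/s = s⁻¹ (activity is decays per second).
F = C/V (capacitance = charge per voltage),
    = A·s/(kg·m²·s⁻³·A⁻¹) (substituting C and V),
    = kg⁻¹·m⁻²·s⁴·A².
Combining: Bq·F = s⁻¹ · (kg⁻¹·m⁻²·s⁴·A²) = kg⁻¹·m⁻²·s³·A².
kg⁻¹·m⁻²·s³·A² is the base-SI form of the siemens.

S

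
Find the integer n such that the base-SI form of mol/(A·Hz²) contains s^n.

2

Hz = s⁻¹.
So Hz⁻² = s².
Combining: A⁻¹·mol·Hz⁻² = A⁻¹ · mol · s² = s²·A⁻¹·mol.
The exponent of s is 2.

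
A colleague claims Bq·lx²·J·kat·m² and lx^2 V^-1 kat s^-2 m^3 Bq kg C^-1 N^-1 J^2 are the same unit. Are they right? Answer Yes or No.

Yes

Left side:
  Bq = 1/s = s⁻¹ (activity is decays per second).
  lx = lm/m² (illuminance = luminous flux per area),
      = m⁻²·cd.
  So lx² = m⁻⁴·cd².
  J = N·m (work = force × distance),
      = kg·m²·s⁻².
  kat = mol/s = s⁻¹·mol (catalytic activity).
  Combining: Bq·lx²·J·kat·m² = s⁻¹ · (m⁻⁴·cd²) · (kg·m²·s⁻²) · (s⁻¹·mol) · m² = kg·s⁻⁴·mol·cd².
Right side:
  lx = m⁻²·cd.
  So lx² = m⁻⁴·cd².
  V = kg·m²·s⁻³·A⁻¹.
  So V⁻¹ = kg⁻¹·m⁻²·s³·A.
  kat = s⁻¹·mol.
  Bq = s⁻¹.
  C = s·A.
  So C⁻¹ = s⁻¹·A⁻¹.
  N = kg·m·s⁻².
  So N⁻¹ = kg⁻¹·m⁻¹·s².
  J = kg·m²·s⁻².
  So J² = kg²·m⁴·s⁻⁴.
  Combining: lx²·V⁻¹·kat·s⁻²·m³·Bq·kg·C⁻¹·N⁻¹·J² = (m⁻⁴·cd²) · (kg⁻¹·m⁻²·s³·A) · (s⁻¹·mol) · s⁻² · m³ · s⁻¹ · kg · (s⁻¹·A⁻¹) · (kg⁻¹·m⁻¹·s²) · (kg²·m⁴·s⁻⁴) = kg·s⁻⁴·mol·cd².
Both reduce to kg·s⁻⁴·mol·cd².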